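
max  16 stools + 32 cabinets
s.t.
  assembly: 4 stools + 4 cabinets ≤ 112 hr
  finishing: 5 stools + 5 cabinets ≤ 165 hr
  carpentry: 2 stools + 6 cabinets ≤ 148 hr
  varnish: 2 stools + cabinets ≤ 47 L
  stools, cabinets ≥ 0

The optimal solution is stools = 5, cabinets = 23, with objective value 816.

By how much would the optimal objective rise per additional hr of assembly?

Binding: assembly and carpentry. Non-binding: finishing (25 unused), varnish (14 unused).
By complementary slackness, y = 0 for the non-binding constraints.
The binding rows give the dual system: 4·y_assembly + 2·y_carpentry = 16 and 4·y_assembly + 6·y_carpentry = 32.
Solving: y_assembly = 2, y_carpentry = 4.
Shadow price of assembly = 2.

2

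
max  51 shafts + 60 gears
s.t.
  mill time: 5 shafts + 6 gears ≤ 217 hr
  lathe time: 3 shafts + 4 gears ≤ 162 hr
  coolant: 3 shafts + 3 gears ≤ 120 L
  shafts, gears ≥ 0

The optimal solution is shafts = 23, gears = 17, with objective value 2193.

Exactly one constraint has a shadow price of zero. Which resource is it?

lathe time

mill time: 217/217 (binding)
lathe time: 137/162 (slack 25)
coolant: 120/120 (binding)
By complementary slackness, a constraint with positive slack has shadow price 0 → lathe time.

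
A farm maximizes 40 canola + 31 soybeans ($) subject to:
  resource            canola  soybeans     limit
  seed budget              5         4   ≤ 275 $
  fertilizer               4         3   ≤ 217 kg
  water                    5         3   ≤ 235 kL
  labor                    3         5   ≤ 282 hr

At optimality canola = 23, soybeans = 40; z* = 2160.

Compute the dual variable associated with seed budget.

Check each constraint at x*: seed budget 275/275 (tight); fertilizer 212/217 (slack 5); water 235/235 (tight); labor 269/282 (slack 13).
Slack constraints have shadow price 0 (complementary slackness).
The binding rows give the dual system: 5·y_seed budget + 5·y_water = 40 and 4·y_seed budget + 3·y_water = 31.
This yields shadow prices y_seed budget = 7, y_water = 1.
Shadow price of seed budget = 7.

7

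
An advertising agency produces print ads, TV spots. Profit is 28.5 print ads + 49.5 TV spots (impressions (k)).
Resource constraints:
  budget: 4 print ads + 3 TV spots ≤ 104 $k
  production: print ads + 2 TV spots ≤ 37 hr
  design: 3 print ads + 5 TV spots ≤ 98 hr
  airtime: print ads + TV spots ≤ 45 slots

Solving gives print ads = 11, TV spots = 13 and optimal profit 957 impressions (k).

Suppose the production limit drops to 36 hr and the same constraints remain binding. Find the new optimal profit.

At the optimum: budget uses 83 of 104 (slack = 21); production uses 37 of 37 (binding); design uses 98 of 98 (binding); airtime uses 24 of 45 (slack = 21).
By complementary slackness, y = 0 for the non-binding constraints.
From A_Bᵀ y = c: 1·y_production + 3·y_design = 28.5; 2·y_production + 5·y_design = 49.5.
→ y_production = 6 and y_design = 7.5.
Δz = y_production·Δb = 6 × (-1) = -6, so new z* = 957 − 6 = 951.

951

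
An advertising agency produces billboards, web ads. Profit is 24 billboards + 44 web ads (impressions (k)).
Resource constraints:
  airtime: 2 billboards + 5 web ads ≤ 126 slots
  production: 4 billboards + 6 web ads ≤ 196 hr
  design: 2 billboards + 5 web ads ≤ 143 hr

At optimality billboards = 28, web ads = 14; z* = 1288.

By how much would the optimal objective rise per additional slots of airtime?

At the optimum: airtime uses 126 of 126 (binding); production uses 196 of 196 (binding); design uses 126 of 143 (slack = 17).
By complementary slackness, y = 0 for the non-binding constraint.
From A_Bᵀ y = c: 2·y_airtime + 4·y_production = 24; 5·y_airtime + 6·y_production = 44.
→ y_airtime = 4 and y_production = 4.
Shadow price of airtime = 4.

4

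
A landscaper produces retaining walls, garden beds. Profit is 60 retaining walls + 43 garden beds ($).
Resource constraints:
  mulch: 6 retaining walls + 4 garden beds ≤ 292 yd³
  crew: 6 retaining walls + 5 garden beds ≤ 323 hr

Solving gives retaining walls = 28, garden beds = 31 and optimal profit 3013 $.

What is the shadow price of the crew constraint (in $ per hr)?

Both mulch and crew are binding at x*.
From A_Bᵀ y = c: 6·y_mulch + 6·y_crew = 60; 4·y_mulch + 5·y_crew = 43.
Solving: y_mulch = 7, y_crew = 3.
Shadow price of crew = 3.

3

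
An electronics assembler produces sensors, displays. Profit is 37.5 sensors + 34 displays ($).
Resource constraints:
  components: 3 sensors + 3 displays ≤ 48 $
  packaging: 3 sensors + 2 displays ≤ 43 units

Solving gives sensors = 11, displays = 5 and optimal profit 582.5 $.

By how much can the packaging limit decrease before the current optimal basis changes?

11

Binding constraints: components, packaging. The basis is B = [[3,3],[3,2]] with det -3.
Per unit decrease in packaging, x* moves by d = (-1, 1).
The basis stays optimal until sensors reaches 0; allowable decrease = 11 units.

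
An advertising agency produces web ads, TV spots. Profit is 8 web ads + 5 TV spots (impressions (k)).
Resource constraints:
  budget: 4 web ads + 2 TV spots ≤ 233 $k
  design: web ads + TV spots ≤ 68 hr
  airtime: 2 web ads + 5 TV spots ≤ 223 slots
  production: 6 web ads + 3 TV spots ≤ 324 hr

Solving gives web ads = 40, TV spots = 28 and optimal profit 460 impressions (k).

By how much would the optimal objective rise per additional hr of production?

1

At the optimum: budget uses 216 of 233 (slack = 17); design uses 68 of 68 (binding); airtime uses 220 of 223 (slack = 3); production uses 324 of 324 (binding).
Since budget, airtime are not tight, their duals are 0.
The binding rows give the dual system: 1·y_design + 6·y_production = 8 and 1·y_design + 3·y_production = 5.
Solving: y_design = 2, y_production = 1.
Shadow price of production = 1.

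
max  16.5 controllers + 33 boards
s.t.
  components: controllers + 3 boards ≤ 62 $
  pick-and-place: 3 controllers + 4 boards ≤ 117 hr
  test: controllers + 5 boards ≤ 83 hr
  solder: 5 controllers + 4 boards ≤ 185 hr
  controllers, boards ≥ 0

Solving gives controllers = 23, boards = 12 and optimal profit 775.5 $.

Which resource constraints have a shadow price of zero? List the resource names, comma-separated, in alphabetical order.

components: 59/62 (slack 3)
pick-and-place: 117/117 (binding)
test: 83/83 (binding)
solder: 163/185 (slack 22)
By complementary slackness, a constraint with positive slack has shadow price 0 → components, solder.

components, solder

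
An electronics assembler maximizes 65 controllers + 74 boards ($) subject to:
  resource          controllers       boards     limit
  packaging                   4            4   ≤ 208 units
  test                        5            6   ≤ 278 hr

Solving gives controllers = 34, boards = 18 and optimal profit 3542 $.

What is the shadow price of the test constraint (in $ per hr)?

Check each constraint at x*: packaging 208/208 (tight); test 278/278 (tight).
From A_Bᵀ y = c: 4·y_packaging + 5·y_test = 65; 4·y_packaging + 6·y_test = 74.
This yields shadow prices y_packaging = 5, y_test = 9.
Shadow price of test = 9.

9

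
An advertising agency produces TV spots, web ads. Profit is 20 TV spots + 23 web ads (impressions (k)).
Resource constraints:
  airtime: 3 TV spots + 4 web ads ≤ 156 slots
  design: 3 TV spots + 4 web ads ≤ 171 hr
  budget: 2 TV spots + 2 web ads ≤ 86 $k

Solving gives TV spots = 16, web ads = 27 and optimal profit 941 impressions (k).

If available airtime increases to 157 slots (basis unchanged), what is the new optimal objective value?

Binding: airtime and budget. Non-binding: design (15 unused).
Since design is not tight, its dual is 0.
The binding rows give the dual system: 3·y_airtime + 2·y_budget = 20 and 4·y_airtime + 2·y_budget = 23.
→ y_airtime = 3 and y_budget = 5.5.
Δz = y_airtime·Δb = 3 × (1) = 3, so new z* = 941 + 3 = 944.

944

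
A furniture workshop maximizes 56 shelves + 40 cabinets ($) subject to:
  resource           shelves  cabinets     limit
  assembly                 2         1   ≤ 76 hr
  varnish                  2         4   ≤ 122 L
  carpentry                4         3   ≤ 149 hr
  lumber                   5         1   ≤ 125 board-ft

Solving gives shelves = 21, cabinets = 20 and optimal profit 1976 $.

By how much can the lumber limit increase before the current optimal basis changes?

9

Binding constraints: varnish, lumber. The basis is B = [[2,4],[5,1]] with det -18.
Per unit increase in lumber, x* moves by d = (0.2222, -0.1111).
The basis stays optimal until carpentry becomes binding; allowable increase = 9 board-ft.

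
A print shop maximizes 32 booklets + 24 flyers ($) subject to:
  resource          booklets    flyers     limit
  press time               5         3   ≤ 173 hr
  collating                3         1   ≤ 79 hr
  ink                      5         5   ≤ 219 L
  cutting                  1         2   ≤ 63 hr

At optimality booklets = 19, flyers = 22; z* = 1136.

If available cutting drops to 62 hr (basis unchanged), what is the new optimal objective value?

Binding: collating and cutting. Non-binding: press time (12 unused), ink (14 unused).
Since press time, ink are not tight, their duals are 0.
Dual feasibility on the basic columns requires 3·y_collating + 1·y_cutting = 32, 1·y_collating + 2·y_cutting = 24.
→ y_collating = 8 and y_cutting = 8.
Δz = y_cutting·Δb = 8 × (-1) = -8, so new z* = 1136 − 8 = 1128.

1128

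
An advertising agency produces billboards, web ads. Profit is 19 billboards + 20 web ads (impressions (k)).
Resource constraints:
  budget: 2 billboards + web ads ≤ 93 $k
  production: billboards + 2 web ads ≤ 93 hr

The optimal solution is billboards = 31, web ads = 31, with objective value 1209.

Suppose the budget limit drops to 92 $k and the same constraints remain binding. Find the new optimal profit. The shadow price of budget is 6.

Δb = -1, so new z* = 1209 + (6)·(-1) = 1209 − 6 = 1203.

1203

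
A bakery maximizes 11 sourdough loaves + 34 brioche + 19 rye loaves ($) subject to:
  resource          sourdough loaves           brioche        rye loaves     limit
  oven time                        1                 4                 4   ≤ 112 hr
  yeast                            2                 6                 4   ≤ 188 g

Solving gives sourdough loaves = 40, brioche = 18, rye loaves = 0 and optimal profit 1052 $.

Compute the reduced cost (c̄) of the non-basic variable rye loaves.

At the optimum: oven time uses 112 of 112 (binding); yeast uses 188 of 188 (binding).
Dual feasibility on the basic columns requires 1·y_oven time + 2·y_yeast = 11, 4·y_oven time + 6·y_yeast = 34.
This yields shadow prices y_oven time = 1, y_yeast = 5.
Reduced cost of rye loaves: c₃ − yᵀa₃ = 19 − (1·4 + 5·4) = 19 − 24 = -5.

-5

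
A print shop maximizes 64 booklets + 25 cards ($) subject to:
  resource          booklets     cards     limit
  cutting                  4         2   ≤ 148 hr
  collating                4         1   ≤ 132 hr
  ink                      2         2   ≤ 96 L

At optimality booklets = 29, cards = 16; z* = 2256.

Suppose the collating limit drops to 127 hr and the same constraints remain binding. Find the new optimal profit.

2221

Check each constraint at x*: cutting 148/148 (tight); collating 132/132 (tight); ink 90/96 (slack 6).
By complementary slackness, y = 0 for the non-binding constraint.
From A_Bᵀ y = c: 4·y_cutting + 4·y_collating = 64; 2·y_cutting + 1·y_collating = 25.
→ y_cutting = 9 and y_collating = 7.
Δz = y_collating·Δb = 7 × (-5) = -35, so new z* = 2256 − 35 = 2221.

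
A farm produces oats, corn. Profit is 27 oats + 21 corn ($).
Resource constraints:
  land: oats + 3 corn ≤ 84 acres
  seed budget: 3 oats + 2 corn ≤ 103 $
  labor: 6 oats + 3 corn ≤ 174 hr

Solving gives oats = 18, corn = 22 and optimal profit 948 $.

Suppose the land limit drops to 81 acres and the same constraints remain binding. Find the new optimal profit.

Binding: land and labor. Non-binding: seed budget (5 unused).
By complementary slackness, y = 0 for the non-binding constraint.
The binding rows give the dual system: 1·y_land + 6·y_labor = 27 and 3·y_land + 3·y_labor = 21.
Solving: y_land = 3, y_labor = 4.
Δz = y_land·Δb = 3 × (-3) = -9, so new z* = 948 − 9 = 939.

939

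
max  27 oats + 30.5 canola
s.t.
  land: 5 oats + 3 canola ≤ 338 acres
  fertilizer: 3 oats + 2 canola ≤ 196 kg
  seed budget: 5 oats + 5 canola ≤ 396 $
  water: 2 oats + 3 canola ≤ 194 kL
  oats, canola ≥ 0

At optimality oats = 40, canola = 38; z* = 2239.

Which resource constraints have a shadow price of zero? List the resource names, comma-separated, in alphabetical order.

land: 314/338 (slack 24)
fertilizer: 196/196 (binding)
seed budget: 390/396 (slack 6)
water: 194/194 (binding)
By complementary slackness, a constraint with positive slack has shadow price 0 → land, seed budget.

land, seed budget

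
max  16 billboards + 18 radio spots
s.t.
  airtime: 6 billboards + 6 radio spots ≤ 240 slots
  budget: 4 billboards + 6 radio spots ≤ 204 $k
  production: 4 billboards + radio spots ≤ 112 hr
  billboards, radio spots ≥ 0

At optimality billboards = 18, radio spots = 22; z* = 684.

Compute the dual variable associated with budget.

Binding: airtime and budget. Non-binding: production (18 unused).
Slack constraints have shadow price 0 (complementary slackness).
From A_Bᵀ y = c: 6·y_airtime + 4·y_budget = 16; 6·y_airtime + 6·y_budget = 18.
Solving: y_airtime = 2, y_budget = 1.
Shadow price of budget = 1.

1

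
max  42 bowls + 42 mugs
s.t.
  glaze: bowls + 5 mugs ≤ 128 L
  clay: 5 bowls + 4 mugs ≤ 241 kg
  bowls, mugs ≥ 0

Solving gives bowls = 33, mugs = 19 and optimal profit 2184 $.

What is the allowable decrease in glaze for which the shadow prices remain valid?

79.8

Binding constraints: glaze, clay. The basis is B = [[1,5],[5,4]] with det -21.
Per unit decrease in glaze, x* moves by d = (0.1905, -0.2381).
The basis stays optimal until mugs reaches 0; allowable decrease = 79.8 L.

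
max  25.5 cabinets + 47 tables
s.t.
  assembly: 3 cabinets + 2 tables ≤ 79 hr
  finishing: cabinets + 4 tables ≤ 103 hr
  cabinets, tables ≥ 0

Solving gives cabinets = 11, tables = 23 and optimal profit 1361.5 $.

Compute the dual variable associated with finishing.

9

Both assembly and finishing are binding at x*.
Dual feasibility on the basic columns requires 3·y_assembly + 1·y_finishing = 25.5, 2·y_assembly + 4·y_finishing = 47.
Solving: y_assembly = 5.5, y_finishing = 9.
Shadow price of finishing = 9.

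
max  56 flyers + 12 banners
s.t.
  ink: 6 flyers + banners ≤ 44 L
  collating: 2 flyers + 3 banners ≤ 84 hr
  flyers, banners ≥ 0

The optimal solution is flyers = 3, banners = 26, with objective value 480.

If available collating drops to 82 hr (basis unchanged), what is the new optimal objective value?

Both ink and collating are binding at x*.
From A_Bᵀ y = c: 6·y_ink + 2·y_collating = 56; 1·y_ink + 3·y_collating = 12.
Solving: y_ink = 9, y_collating = 1.
Δz = y_collating·Δb = 1 × (-2) = -2, so new z* = 480 − 2 = 478.

478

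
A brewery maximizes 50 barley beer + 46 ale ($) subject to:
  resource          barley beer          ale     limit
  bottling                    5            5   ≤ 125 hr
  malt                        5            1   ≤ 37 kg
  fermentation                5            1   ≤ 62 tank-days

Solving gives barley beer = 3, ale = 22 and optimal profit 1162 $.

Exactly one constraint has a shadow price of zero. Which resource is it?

bottling: 125/125 (binding)
malt: 37/37 (binding)
fermentation: 37/62 (slack 25)
By complementary slackness, a constraint with positive slack has shadow price 0 → fermentation.

fermentation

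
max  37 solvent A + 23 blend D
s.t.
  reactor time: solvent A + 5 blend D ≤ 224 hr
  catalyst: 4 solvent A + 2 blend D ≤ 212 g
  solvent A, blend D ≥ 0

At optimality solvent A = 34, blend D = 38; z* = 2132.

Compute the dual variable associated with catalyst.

9

At the optimum: reactor time uses 224 of 224 (binding); catalyst uses 212 of 212 (binding).
The binding rows give the dual system: 1·y_reactor time + 4·y_catalyst = 37 and 5·y_reactor time + 2·y_catalyst = 23.
→ y_reactor time = 1 and y_catalyst = 9.
Shadow price of catalyst = 9.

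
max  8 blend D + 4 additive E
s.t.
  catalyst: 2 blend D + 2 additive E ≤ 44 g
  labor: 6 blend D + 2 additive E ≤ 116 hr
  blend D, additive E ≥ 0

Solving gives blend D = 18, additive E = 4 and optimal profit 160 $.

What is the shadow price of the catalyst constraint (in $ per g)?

1

Both catalyst and labor are binding at x*.
Dual feasibility on the basic columns requires 2·y_catalyst + 6·y_labor = 8, 2·y_catalyst + 2·y_labor = 4.
Solving: y_catalyst = 1, y_labor = 1.
Shadow price of catalyst = 1.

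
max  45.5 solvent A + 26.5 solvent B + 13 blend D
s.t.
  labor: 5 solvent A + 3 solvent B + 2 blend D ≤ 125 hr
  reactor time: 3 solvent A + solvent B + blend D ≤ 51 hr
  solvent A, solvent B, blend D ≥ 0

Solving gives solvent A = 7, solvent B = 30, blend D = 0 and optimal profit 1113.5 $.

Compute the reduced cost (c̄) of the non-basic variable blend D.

At the optimum: labor uses 125 of 125 (binding); reactor time uses 51 of 51 (binding).
From A_Bᵀ y = c: 5·y_labor + 3·y_reactor time = 45.5; 3·y_labor + 1·y_reactor time = 26.5.
Solving: y_labor = 8.5, y_reactor time = 1.
Reduced cost of blend D: c₃ − yᵀa₃ = 13 − (8.5·2 + 1·1) = 13 − 18 = -5.

-5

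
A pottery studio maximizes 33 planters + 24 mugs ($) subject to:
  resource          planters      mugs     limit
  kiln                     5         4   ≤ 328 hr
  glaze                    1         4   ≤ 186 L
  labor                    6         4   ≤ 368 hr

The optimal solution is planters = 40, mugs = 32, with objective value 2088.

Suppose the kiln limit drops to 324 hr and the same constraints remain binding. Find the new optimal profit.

2076

Check each constraint at x*: kiln 328/328 (tight); glaze 168/186 (slack 18); labor 368/368 (tight).
Slack constraints have shadow price 0 (complementary slackness).
From A_Bᵀ y = c: 5·y_kiln + 6·y_labor = 33; 4·y_kiln + 4·y_labor = 24.
Solving: y_kiln = 3, y_labor = 3.
Δz = y_kiln·Δb = 3 × (-4) = -12, so new z* = 2088 − 12 = 2076.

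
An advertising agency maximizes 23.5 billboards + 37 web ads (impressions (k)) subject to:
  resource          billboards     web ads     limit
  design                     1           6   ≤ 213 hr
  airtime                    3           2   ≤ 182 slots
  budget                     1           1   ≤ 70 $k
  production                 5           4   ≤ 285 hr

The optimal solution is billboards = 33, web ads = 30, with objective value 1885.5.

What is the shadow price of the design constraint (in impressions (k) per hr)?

3.5

Check each constraint at x*: design 213/213 (tight); airtime 159/182 (slack 23); budget 63/70 (slack 7); production 285/285 (tight).
Since airtime, budget are not tight, their duals are 0.
The binding rows give the dual system: 1·y_design + 5·y_production = 23.5 and 6·y_design + 4·y_production = 37.
This yields shadow prices y_design = 3.5, y_production = 4.
Shadow price of design = 3.5.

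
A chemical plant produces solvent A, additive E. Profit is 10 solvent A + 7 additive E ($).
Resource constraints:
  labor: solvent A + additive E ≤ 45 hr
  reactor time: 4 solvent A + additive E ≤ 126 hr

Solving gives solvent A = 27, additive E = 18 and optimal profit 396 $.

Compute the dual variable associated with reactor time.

1

At the optimum: labor uses 45 of 45 (binding); reactor time uses 126 of 126 (binding).
Dual feasibility on the basic columns requires 1·y_labor + 4·y_reactor time = 10, 1·y_labor + 1·y_reactor time = 7.
This yields shadow prices y_labor = 6, y_reactor time = 1.
Shadow price of reactor time = 1.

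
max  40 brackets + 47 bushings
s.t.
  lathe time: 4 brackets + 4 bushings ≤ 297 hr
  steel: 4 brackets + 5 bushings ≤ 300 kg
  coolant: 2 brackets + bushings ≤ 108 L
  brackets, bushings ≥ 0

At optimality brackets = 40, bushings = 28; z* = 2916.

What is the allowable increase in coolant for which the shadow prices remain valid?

37.5

Binding constraints: steel, coolant. The basis is B = [[4,5],[2,1]] with det -6.
Per unit increase in coolant, x* moves by d = (0.8333, -0.6667).
The basis stays optimal until lathe time becomes binding; allowable increase = 37.5 L.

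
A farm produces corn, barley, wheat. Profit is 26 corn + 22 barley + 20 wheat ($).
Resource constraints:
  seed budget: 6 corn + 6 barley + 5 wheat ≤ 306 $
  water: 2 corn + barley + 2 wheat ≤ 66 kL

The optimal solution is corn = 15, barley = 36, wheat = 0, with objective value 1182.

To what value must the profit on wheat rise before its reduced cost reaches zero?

23

Both seed budget and water are binding at x*.
From A_Bᵀ y = c: 6·y_seed budget + 2·y_water = 26; 6·y_seed budget + 1·y_water = 22.
→ y_seed budget = 3 and y_water = 4.
wheat enters the basis when its profit ≥ yᵀa₃ = 3·5 + 4·2 = 23.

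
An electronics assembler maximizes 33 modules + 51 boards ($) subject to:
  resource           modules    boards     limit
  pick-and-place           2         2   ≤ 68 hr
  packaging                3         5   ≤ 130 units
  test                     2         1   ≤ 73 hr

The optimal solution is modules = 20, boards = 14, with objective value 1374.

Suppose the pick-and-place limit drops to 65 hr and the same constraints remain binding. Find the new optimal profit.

1365

Binding: pick-and-place and packaging. Non-binding: test (19 unused).
Since test is not tight, its dual is 0.
The binding rows give the dual system: 2·y_pick-and-place + 3·y_packaging = 33 and 2·y_pick-and-place + 5·y_packaging = 51.
This yields shadow prices y_pick-and-place = 3, y_packaging = 9.
Δz = y_pick-and-place·Δb = 3 × (-3) = -9, so new z* = 1374 − 9 = 1365.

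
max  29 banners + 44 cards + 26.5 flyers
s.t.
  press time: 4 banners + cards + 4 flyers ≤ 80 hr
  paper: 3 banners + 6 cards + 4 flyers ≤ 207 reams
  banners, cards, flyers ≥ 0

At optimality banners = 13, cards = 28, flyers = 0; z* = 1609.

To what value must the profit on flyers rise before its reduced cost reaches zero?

Check each constraint at x*: press time 80/80 (tight); paper 207/207 (tight).
From A_Bᵀ y = c: 4·y_press time + 3·y_paper = 29; 1·y_press time + 6·y_paper = 44.
Solving: y_press time = 2, y_paper = 7.
flyers enters the basis when its profit ≥ yᵀa₃ = 2·4 + 7·4 = 36.

36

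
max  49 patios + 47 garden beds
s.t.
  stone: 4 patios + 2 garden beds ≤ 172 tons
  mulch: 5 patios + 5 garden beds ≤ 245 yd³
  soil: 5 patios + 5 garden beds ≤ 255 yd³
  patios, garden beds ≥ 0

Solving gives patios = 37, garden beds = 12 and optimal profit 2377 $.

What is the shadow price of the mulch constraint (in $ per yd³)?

Check each constraint at x*: stone 172/172 (tight); mulch 245/245 (tight); soil 245/255 (slack 10).
Slack constraints have shadow price 0 (complementary slackness).
The binding rows give the dual system: 4·y_stone + 5·y_mulch = 49 and 2·y_stone + 5·y_mulch = 47.
Solving: y_stone = 1, y_mulch = 9.
Shadow price of mulch = 9.

9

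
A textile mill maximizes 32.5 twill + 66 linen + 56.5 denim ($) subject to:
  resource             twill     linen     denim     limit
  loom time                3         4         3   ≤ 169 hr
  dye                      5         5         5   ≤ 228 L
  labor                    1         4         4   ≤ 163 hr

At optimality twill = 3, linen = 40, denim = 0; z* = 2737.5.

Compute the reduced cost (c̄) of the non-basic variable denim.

Binding: loom time and labor. Non-binding: dye (13 unused).
Since dye is not tight, its dual is 0.
Dual feasibility on the basic columns requires 3·y_loom time + 1·y_labor = 32.5, 4·y_loom time + 4·y_labor = 66.
→ y_loom time = 8 and y_labor = 8.5.
Reduced cost of denim: c₃ − yᵀa₃ = 56.5 − (8·3 + 8.5·4) = 56.5 − 58 = -1.5.

-1.5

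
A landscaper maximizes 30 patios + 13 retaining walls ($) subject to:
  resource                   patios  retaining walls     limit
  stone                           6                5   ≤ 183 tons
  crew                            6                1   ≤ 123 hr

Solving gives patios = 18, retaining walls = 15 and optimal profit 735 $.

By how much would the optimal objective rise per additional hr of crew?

Both stone and crew are binding at x*.
Dual feasibility on the basic columns requires 6·y_stone + 6·y_crew = 30, 5·y_stone + 1·y_crew = 13.
Solving: y_stone = 2, y_crew = 3.
Shadow price of crew = 3.

3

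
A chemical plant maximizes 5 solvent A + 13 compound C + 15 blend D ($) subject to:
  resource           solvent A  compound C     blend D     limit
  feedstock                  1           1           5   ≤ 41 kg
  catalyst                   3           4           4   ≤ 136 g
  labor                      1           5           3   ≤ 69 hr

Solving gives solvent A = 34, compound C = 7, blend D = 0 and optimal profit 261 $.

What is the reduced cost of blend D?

Binding: feedstock and labor. Non-binding: catalyst (6 unused).
By complementary slackness, y = 0 for the non-binding constraint.
From A_Bᵀ y = c: 1·y_feedstock + 1·y_labor = 5; 1·y_feedstock + 5·y_labor = 13.
Solving: y_feedstock = 3, y_labor = 2.
Reduced cost of blend D: c₃ − yᵀa₃ = 15 − (3·5 + 2·3) = 15 − 21 = -6.

-6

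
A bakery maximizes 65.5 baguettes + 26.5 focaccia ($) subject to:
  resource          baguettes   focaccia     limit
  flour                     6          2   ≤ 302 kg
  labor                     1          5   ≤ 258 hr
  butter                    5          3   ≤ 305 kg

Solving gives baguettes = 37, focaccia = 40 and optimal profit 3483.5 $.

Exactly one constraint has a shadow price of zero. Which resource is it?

flour: 302/302 (binding)
labor: 237/258 (slack 21)
butter: 305/305 (binding)
By complementary slackness, a constraint with positive slack has shadow price 0 → labor.

labor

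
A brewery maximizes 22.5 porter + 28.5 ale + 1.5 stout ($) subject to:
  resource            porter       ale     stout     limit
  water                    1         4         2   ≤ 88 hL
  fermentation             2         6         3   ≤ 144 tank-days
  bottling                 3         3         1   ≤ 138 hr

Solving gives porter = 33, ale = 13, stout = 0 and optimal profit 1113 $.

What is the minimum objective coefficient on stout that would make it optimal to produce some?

11

At the optimum: water uses 85 of 88 (slack = 3); fermentation uses 144 of 144 (binding); bottling uses 138 of 138 (binding).
Slack constraints have shadow price 0 (complementary slackness).
From A_Bᵀ y = c: 2·y_fermentation + 3·y_bottling = 22.5; 6·y_fermentation + 3·y_bottling = 28.5.
Solving: y_fermentation = 1.5, y_bottling = 6.5.
stout enters the basis when its profit ≥ yᵀa₃ = 1.5·3 + 6.5·1 = 11.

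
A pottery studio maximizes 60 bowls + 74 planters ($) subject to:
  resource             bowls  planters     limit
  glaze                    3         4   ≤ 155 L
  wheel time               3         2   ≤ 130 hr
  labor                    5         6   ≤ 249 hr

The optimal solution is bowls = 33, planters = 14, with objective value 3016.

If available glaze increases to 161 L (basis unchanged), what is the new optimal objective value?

3046

Binding: glaze and labor. Non-binding: wheel time (3 unused).
Since wheel time is not tight, its dual is 0.
Dual feasibility on the basic columns requires 3·y_glaze + 5·y_labor = 60, 4·y_glaze + 6·y_labor = 74.
→ y_glaze = 5 and y_labor = 9.
Δz = y_glaze·Δb = 5 × (6) = 30, so new z* = 3016 + 30 = 3046.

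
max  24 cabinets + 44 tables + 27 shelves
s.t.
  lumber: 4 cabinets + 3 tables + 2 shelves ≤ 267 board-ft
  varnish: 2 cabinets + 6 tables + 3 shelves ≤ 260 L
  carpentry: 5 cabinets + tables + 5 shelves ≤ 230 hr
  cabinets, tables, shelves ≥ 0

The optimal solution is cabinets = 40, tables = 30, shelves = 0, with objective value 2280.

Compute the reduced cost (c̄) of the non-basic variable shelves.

Check each constraint at x*: lumber 250/267 (slack 17); varnish 260/260 (tight); carpentry 230/230 (tight).
Since lumber is not tight, its dual is 0.
The binding rows give the dual system: 2·y_varnish + 5·y_carpentry = 24 and 6·y_varnish + 1·y_carpentry = 44.
Solving: y_varnish = 7, y_carpentry = 2.
Reduced cost of shelves: c₃ − yᵀa₃ = 27 − (7·3 + 2·5) = 27 − 31 = -4.

-4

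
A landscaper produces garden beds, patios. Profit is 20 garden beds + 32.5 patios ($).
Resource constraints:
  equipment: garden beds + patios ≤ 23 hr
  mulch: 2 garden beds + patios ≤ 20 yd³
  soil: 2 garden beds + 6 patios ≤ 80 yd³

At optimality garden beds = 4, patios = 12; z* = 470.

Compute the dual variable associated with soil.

4.5

Binding: mulch and soil. Non-binding: equipment (7 unused).
Since equipment is not tight, its dual is 0.
From A_Bᵀ y = c: 2·y_mulch + 2·y_soil = 20; 1·y_mulch + 6·y_soil = 32.5.
This yields shadow prices y_mulch = 5.5, y_soil = 4.5.
Shadow price of soil = 4.5.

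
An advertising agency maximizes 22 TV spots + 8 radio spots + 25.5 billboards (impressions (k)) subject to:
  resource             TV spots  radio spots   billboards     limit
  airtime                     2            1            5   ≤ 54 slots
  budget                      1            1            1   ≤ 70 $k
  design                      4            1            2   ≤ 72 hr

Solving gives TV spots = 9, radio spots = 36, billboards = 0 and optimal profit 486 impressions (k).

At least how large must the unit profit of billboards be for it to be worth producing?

31

Binding: airtime and design. Non-binding: budget (25 unused).
Slack constraints have shadow price 0 (complementary slackness).
Dual feasibility on the basic columns requires 2·y_airtime + 4·y_design = 22, 1·y_airtime + 1·y_design = 8.
This yields shadow prices y_airtime = 5, y_design = 3.
billboards enters the basis when its profit ≥ yᵀa₃ = 5·5 + 3·2 = 31.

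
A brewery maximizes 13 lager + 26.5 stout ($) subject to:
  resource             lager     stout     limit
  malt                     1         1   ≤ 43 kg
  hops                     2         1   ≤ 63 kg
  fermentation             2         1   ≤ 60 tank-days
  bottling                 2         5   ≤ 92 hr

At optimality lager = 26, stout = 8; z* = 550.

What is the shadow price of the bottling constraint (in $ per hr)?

5

Binding: fermentation and bottling. Non-binding: malt (9 unused), hops (3 unused).
Slack constraints have shadow price 0 (complementary slackness).
Dual feasibility on the basic columns requires 2·y_fermentation + 2·y_bottling = 13, 1·y_fermentation + 5·y_bottling = 26.5.
→ y_fermentation = 1.5 and y_bottling = 5.
Shadow price of bottling = 5.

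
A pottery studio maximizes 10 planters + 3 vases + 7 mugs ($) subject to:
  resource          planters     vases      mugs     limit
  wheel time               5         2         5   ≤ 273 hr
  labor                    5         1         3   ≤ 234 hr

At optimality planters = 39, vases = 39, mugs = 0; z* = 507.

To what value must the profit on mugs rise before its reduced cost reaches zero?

8

At the optimum: wheel time uses 273 of 273 (binding); labor uses 234 of 234 (binding).
Dual feasibility on the basic columns requires 5·y_wheel time + 5·y_labor = 10, 2·y_wheel time + 1·y_labor = 3.
This yields shadow prices y_wheel time = 1, y_labor = 1.
mugs enters the basis when its profit ≥ yᵀa₃ = 1·5 + 1·3 = 8.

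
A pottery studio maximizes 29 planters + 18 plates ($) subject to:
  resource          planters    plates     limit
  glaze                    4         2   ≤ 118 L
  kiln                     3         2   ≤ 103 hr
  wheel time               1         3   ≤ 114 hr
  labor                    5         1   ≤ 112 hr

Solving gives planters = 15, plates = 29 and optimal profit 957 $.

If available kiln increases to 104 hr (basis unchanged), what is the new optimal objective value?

Binding: glaze and kiln. Non-binding: wheel time (12 unused), labor (8 unused).
By complementary slackness, y = 0 for the non-binding constraints.
From A_Bᵀ y = c: 4·y_glaze + 3·y_kiln = 29; 2·y_glaze + 2·y_kiln = 18.
Solving: y_glaze = 2, y_kiln = 7.
Δz = y_kiln·Δb = 7 × (1) = 7, so new z* = 957 + 7 = 964.

964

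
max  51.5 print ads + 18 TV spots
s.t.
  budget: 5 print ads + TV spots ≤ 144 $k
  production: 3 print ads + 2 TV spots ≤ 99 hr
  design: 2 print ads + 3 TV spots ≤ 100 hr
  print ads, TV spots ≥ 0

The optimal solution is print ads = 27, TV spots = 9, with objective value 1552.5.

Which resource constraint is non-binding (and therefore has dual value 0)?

design

budget: 144/144 (binding)
production: 99/99 (binding)
design: 81/100 (slack 19)
By complementary slackness, a constraint with positive slack has shadow price 0 → design.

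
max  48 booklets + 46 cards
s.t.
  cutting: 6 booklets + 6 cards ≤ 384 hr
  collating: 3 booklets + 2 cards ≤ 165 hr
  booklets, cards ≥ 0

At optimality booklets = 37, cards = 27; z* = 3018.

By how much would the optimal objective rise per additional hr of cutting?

7

Check each constraint at x*: cutting 384/384 (tight); collating 165/165 (tight).
Dual feasibility on the basic columns requires 6·y_cutting + 3·y_collating = 48, 6·y_cutting + 2·y_collating = 46.
This yields shadow prices y_cutting = 7, y_collating = 2.
Shadow price of cutting = 7.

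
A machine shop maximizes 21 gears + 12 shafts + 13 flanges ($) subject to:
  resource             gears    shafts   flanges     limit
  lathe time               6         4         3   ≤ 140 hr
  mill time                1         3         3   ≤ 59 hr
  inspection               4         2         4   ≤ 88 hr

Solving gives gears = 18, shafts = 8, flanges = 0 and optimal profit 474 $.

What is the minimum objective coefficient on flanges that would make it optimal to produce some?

16.5

Check each constraint at x*: lathe time 140/140 (tight); mill time 42/59 (slack 17); inspection 88/88 (tight).
Slack constraints have shadow price 0 (complementary slackness).
The binding rows give the dual system: 6·y_lathe time + 4·y_inspection = 21 and 4·y_lathe time + 2·y_inspection = 12.
This yields shadow prices y_lathe time = 1.5, y_inspection = 3.
flanges enters the basis when its profit ≥ yᵀa₃ = 1.5·3 + 3·4 = 16.5.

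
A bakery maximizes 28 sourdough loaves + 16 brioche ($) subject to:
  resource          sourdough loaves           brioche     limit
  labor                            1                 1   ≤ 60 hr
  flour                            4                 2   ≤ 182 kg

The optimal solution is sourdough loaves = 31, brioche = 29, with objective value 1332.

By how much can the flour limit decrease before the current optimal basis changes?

Binding constraints: labor, flour. The basis is B = [[1,1],[4,2]] with det -2.
Per unit decrease in flour, x* moves by d = (-0.5, 0.5).
The basis stays optimal until sourdough loaves reaches 0; allowable decrease = 62 kg.

62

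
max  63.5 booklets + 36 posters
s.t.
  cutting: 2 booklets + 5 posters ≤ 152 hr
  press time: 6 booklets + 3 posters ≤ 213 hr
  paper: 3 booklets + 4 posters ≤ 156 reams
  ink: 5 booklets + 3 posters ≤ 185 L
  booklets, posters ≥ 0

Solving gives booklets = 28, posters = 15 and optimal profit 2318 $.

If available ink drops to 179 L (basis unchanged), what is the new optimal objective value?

At the optimum: cutting uses 131 of 152 (slack = 21); press time uses 213 of 213 (binding); paper uses 144 of 156 (slack = 12); ink uses 185 of 185 (binding).
By complementary slackness, y = 0 for the non-binding constraints.
Dual feasibility on the basic columns requires 6·y_press time + 5·y_ink = 63.5, 3·y_press time + 3·y_ink = 36.
This yields shadow prices y_press time = 3.5, y_ink = 8.5.
Δz = y_ink·Δb = 8.5 × (-6) = -51, so new z* = 2318 − 51 = 2267.

2267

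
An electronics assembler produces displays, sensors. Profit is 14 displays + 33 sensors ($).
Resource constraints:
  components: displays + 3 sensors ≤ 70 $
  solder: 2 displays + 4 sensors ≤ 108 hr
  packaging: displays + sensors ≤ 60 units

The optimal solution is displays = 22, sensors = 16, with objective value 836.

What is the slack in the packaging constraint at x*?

packaging used = 1·22 + 1·16 = 38; slack = 60 − 38 = 22.

22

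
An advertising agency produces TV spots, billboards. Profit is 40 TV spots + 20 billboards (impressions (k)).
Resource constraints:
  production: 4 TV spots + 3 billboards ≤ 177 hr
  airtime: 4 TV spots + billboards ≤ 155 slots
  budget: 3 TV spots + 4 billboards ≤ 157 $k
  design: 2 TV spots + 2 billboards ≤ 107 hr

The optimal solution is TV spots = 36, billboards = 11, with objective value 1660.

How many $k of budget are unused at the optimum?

budget used = 3·36 + 4·11 = 152; slack = 157 − 152 = 5.

5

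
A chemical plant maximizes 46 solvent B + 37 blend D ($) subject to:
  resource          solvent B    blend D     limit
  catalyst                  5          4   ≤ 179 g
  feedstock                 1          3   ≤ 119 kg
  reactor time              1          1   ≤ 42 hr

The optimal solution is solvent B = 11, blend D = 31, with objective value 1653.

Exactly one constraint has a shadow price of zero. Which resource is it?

feedstock

catalyst: 179/179 (binding)
feedstock: 104/119 (slack 15)
reactor time: 42/42 (binding)
By complementary slackness, a constraint with positive slack has shadow price 0 → feedstock.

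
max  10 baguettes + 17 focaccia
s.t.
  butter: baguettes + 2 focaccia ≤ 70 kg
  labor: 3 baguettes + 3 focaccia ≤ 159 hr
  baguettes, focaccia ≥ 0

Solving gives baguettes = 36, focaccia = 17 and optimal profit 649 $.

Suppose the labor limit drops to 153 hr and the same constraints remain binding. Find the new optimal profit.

Check each constraint at x*: butter 70/70 (tight); labor 159/159 (tight).
From A_Bᵀ y = c: 1·y_butter + 3·y_labor = 10; 2·y_butter + 3·y_labor = 17.
Solving: y_butter = 7, y_labor = 1.
Δz = y_labor·Δb = 1 × (-6) = -6, so new z* = 649 − 6 = 643.

643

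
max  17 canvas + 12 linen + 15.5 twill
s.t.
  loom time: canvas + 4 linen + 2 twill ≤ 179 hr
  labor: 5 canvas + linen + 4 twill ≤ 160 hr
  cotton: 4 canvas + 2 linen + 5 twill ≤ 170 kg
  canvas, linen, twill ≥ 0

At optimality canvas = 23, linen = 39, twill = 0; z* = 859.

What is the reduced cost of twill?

Binding: loom time and cotton. Non-binding: labor (6 unused).
Slack constraints have shadow price 0 (complementary slackness).
The binding rows give the dual system: 1·y_loom time + 4·y_cotton = 17 and 4·y_loom time + 2·y_cotton = 12.
This yields shadow prices y_loom time = 1, y_cotton = 4.
Reduced cost of twill: c₃ − yᵀa₃ = 15.5 − (1·2 + 4·5) = 15.5 − 22 = -6.5.

-6.5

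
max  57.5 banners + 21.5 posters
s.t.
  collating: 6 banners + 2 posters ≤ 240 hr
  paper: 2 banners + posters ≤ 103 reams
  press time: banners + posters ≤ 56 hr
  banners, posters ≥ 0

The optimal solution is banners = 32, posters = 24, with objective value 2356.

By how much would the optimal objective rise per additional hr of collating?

9

Binding: collating and press time. Non-binding: paper (15 unused).
Since paper is not tight, its dual is 0.
From A_Bᵀ y = c: 6·y_collating + 1·y_press time = 57.5; 2·y_collating + 1·y_press time = 21.5.
→ y_collating = 9 and y_press time = 3.5.
Shadow price of collating = 9.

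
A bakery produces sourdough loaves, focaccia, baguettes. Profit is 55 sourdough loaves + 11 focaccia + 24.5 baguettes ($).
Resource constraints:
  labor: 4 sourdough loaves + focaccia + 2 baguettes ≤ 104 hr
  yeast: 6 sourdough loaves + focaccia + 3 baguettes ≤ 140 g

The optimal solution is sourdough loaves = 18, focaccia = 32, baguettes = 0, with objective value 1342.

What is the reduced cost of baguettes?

At the optimum: labor uses 104 of 104 (binding); yeast uses 140 of 140 (binding).
From A_Bᵀ y = c: 4·y_labor + 6·y_yeast = 55; 1·y_labor + 1·y_yeast = 11.
→ y_labor = 5.5 and y_yeast = 5.5.
Reduced cost of baguettes: c₃ − yᵀa₃ = 24.5 − (5.5·2 + 5.5·3) = 24.5 − 27.5 = -3.

-3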